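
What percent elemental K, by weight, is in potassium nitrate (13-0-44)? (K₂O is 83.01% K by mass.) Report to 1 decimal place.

36.5% K

%K = 44 × 0.8301 = 36.5244%.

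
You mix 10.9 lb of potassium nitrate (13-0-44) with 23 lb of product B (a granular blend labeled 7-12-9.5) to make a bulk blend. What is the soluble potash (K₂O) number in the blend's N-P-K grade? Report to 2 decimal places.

Total mass = 10.9 + 23 = 33.9 lb.
K₂O mass = 44%×10.9 + 9.5%×23 = 6.981 lb.
% K₂O = 6.981 / 33.9 = 20.5929%.

20.59% K₂O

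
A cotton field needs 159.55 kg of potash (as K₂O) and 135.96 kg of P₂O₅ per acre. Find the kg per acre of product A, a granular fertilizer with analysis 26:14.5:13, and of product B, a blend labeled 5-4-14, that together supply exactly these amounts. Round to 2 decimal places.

Per-acre balance (a = product A, b = product B):
K₂O: 0.13·a + 0.14·b = 159.55
P₂O₅: 0.145·a + 0.04·b = 135.96
Solving simultaneously: a = 837.907, b = 361.586.

837.91 kg product A, 361.59 kg product B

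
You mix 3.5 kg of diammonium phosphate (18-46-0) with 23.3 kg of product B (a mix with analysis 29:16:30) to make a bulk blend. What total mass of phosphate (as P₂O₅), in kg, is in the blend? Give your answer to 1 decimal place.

5.3 kg P₂O₅

P₂O₅ mass = 46%×3.5 + 16%×23.3 = 5.338 kg.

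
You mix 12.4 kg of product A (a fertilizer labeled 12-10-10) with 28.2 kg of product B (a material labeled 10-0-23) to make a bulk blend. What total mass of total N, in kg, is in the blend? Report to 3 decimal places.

N mass = 12%×12.4 + 10%×28.2 = 4.308 kg.

4.308 kg N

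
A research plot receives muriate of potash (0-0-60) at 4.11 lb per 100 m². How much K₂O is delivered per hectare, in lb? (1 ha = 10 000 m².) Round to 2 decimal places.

246.60 lb K₂O per hectare

K₂O per 100 m² = 4.11 × 60% = 2.466 lb.
Convert to per hectare: 2.466 × 100 = 246.6 lb.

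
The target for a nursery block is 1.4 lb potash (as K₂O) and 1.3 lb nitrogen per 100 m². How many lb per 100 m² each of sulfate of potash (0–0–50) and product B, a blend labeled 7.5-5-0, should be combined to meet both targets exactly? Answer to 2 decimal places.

2.80 lb sulfate of potash, 17.33 lb product B

Per-100 m² balance (a = sulfate of potash, b = product B):
K₂O: 0.5·a + 0·b = 1.4
N: 0·a + 0.075·b = 1.3
Solving simultaneously: a = 2.8, b = 17.3333.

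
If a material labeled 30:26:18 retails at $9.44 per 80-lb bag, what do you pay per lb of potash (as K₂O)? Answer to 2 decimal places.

K₂O in bag = 80 × 18% = 14.4 lb.
Cost per lb K₂O = $9.44 / 14.4 = $0.6556.

$0.66 per lb K₂O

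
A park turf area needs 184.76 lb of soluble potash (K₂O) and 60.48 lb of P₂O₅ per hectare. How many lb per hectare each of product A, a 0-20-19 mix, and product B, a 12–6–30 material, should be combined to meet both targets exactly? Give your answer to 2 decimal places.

Let a = lb of product A, b = lb of product B (per hectare).
K₂O: 0.19·a + 0.3·b = 184.76
P₂O₅: 0.2·a + 0.06·b = 60.48
Solving simultaneously: a = 145.2346, b = 523.8848.

145.23 lb product A, 523.88 lb product B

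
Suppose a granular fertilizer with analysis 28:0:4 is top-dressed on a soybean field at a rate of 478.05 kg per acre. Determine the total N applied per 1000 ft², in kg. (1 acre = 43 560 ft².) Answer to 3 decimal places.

nitrogen per acre = 478.05 × 28% = 133.854 kg.
Convert to per 1000 ft²: 133.854 × 0.0229568 = 3.07287 kg.

3.073 kg N per thousand sq ft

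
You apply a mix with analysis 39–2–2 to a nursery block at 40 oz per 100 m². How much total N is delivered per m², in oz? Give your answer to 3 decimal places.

nitrogen per 100 m² = 40 × 39% = 15.6 oz.
Convert to per m²: 15.6 × 0.01 = 0.156 oz.

0.156 oz N per sq m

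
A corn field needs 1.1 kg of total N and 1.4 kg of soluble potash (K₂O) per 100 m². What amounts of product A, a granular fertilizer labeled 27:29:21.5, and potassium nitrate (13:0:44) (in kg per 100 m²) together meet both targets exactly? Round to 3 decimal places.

3.324 kg product A, 1.558 kg potassium nitrate

Per-100 m² balance (a = product A, b = potassium nitrate):
N: 0.27·a + 0.13·b = 1.1
K₂O: 0.215·a + 0.44·b = 1.4
Solving simultaneously: a = 3.32416, b = 1.55751.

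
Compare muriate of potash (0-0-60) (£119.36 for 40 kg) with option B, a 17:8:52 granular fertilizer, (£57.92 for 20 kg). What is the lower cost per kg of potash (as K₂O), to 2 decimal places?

muriate of potash: K₂O per bag = 40 × 60% = 24 kg; cost = 119.36 / 24 = £4.9733/kg K₂O.
option B: K₂O per bag = 20 × 52% = 10.4 kg; cost = 57.92 / 10.4 = £5.5692/kg K₂O.
muriate of potash is cheaper.

£4.97 per kg K₂O (muriate of potash)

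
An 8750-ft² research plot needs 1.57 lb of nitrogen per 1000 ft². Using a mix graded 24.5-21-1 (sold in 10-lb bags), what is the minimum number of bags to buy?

6 bags

Product per 1000 ft² = 1.57 / 24.5% = 6.40816 lb.
Total product = 6.40816 × 8750 / 1000 = 56.0714 lb.
Bags = ⌈56.0714 / 10⌉ = 6.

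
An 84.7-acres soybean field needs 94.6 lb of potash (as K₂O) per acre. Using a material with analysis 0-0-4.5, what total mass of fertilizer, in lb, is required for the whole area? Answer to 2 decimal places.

178058.22 lb

Product per acre = 94.6 / 4.5% = 2102.22 lb.
Total product = 2102.22 × 84.7 = 178058.222 lb.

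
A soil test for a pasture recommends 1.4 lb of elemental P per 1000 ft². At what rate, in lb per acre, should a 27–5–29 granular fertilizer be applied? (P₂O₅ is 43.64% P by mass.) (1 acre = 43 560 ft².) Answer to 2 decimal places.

2794.87 lb of product per acre

As P₂O₅: 1.4 / 0.4364 = 3.20807 lb per 1000 ft².
Product per 1000 ft² = 3.20807 / 5% = 64.1613 lb.
Convert to per acre: 64.1613 × 43.56 = 2794.867 lb.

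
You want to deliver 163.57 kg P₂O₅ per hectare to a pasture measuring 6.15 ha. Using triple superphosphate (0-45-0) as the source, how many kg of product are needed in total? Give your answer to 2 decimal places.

Product per hectare = 163.57 / 45% = 363.489 kg.
Total product = 363.489 × 6.15 = 2235.457 kg.

2235.46 kg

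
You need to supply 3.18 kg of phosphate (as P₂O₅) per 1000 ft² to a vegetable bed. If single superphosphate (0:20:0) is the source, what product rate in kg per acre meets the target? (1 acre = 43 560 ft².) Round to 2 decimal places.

Product per 1000 ft² = 3.18 / 20% = 15.9 kg.
Convert to per acre: 15.9 × 43.56 = 692.604 kg.

692.60 kg of product per acre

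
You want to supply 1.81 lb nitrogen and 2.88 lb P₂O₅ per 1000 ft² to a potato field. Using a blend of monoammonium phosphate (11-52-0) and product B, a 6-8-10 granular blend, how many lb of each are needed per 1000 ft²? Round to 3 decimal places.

Per-1000 ft² balance (a = monoammonium phosphate, b = product B):
N: 0.11·a + 0.06·b = 1.81
P₂O₅: 0.52·a + 0.08·b = 2.88
From row1: a = (1.81 − 0.06·b) / 0.11.
Into row2: 0.52·(1.81 − 0.06·b)/0.11 + 0.08·b = 2.88 → b = 27.875, a = 1.25.

1.250 lb monoammonium phosphate, 27.875 lb product B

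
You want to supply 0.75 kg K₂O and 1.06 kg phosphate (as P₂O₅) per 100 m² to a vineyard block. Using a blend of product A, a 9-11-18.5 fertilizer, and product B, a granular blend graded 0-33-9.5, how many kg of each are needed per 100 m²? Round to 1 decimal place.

2.9 kg product A, 2.2 kg product B

Per-100 m² balance (a = product A, b = product B):
K₂O: 0.185·a + 0.095·b = 0.75
P₂O₅: 0.11·a + 0.33·b = 1.06
Solving simultaneously: a = 2.90119, b = 2.24506.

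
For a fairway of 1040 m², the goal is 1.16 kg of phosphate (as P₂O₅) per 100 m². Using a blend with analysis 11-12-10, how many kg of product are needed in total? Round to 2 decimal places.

Product per 100 m² = 1.16 / 12% = 9.66667 kg.
Total product = 9.66667 × 1040 / 100 = 100.533 kg.

100.53 kg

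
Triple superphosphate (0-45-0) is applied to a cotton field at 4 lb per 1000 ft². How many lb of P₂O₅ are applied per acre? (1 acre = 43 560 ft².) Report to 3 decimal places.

P₂O₅ per 1000 ft² = 4 × 45% = 1.8 lb.
Convert to per acre: 1.8 × 43.56 = 78.408 lb.

78.408 lb P₂O₅ per acre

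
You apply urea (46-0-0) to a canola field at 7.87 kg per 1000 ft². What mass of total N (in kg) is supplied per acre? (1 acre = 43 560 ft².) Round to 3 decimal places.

nitrogen per 1000 ft² = 7.87 × 46% = 3.6202 kg.
Convert to per acre: 3.6202 × 43.56 = 157.6959 kg.

157.696 kg N per acre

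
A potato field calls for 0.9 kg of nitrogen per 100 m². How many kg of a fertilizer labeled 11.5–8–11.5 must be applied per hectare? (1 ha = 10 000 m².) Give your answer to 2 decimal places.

782.61 kg of product per hectare

Product per 100 m² = 0.9 / 11.5% = 7.82609 kg.
Convert to per hectare: 7.82609 × 100 = 782.609 kg.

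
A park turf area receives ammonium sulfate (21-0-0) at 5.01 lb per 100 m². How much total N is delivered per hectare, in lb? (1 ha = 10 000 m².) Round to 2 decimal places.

105.21 lb N per hectare

nitrogen per 100 m² = 5.01 × 21% = 1.0521 lb.
Convert to per hectare: 1.0521 × 100 = 105.21 lb.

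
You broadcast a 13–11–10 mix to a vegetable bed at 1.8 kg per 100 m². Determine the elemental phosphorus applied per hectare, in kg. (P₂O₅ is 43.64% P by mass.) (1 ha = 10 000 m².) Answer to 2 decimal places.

8.64 kg P per hectare

P₂O₅ per 100 m² = 1.8 × 11% = 0.198 kg.
Elemental P = 0.198 × 0.4364 = 0.0864072 kg per 100 m².
Convert to per hectare: 0.0864072 × 100 = 8.64072 kg.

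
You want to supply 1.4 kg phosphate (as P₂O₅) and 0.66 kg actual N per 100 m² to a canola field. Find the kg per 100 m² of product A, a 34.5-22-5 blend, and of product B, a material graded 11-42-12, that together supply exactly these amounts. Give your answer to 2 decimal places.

Per-100 m² balance (a = product A, b = product B):
P₂O₅: 0.22·a + 0.42·b = 1.4
N: 0.345·a + 0.11·b = 0.66
Eliminate a: (row1) − 0.22/0.345·(row2) → 0.349855·b = 0.97913, so b = 2.79867.
Back-substitute: a = (1.4 − 0.42·2.79867) / 0.22 = 1.02071.

1.02 kg product A, 2.80 kg product B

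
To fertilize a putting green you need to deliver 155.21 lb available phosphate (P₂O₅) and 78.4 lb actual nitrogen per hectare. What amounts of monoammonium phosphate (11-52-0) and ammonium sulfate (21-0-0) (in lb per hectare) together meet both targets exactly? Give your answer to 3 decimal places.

298.481 lb monoammonium phosphate, 216.986 lb ammonium sulfate

With a, b = lb per hectare of monoammonium phosphate and ammonium sulfate:
P₂O₅: 0.52·a + 0·b = 155.21
N: 0.11·a + 0.21·b = 78.4
Solving simultaneously: a = 298.4808, b = 216.9863.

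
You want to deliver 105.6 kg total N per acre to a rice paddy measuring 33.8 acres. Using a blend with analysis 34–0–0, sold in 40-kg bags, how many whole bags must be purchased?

Product per acre = 105.6 / 34% = 310.588 kg.
Total product = 310.588 × 33.8 = 10497.9 kg.
Bags = ⌈10497.9 / 40⌉ = 263.

263 bags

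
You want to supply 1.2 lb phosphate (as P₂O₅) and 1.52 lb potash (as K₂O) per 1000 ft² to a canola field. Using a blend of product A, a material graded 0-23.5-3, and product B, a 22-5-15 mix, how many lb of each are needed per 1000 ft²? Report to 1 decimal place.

3.1 lb product A, 9.5 lb product B

With a, b = lb per 1000 ft² of product A and product B:
P₂O₅: 0.235·a + 0.05·b = 1.2
K₂O: 0.03·a + 0.15·b = 1.52
From row1: a = (1.2 − 0.05·b) / 0.235.
Into row2: 0.03·(1.2 − 0.05·b)/0.235 + 0.15·b = 1.52 → b = 9.51704, a = 3.08148.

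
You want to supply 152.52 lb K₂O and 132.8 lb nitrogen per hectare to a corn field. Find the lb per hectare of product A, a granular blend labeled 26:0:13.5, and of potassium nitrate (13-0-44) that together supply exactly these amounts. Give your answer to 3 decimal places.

Let a = lb of product A, b = lb of potassium nitrate (per hectare).
K₂O: 0.135·a + 0.44·b = 152.52
N: 0.26·a + 0.13·b = 132.8
Solving simultaneously: a = 398.5999, b = 224.3387.

398.600 lb product A, 224.339 lb potassium nitrate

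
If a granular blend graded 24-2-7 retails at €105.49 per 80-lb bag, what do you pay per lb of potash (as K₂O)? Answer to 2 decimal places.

K₂O in bag = 80 × 7% = 5.6 lb.
Cost per lb K₂O = €105.49 / 5.6 = €18.8375.

€18.84 per lb K₂O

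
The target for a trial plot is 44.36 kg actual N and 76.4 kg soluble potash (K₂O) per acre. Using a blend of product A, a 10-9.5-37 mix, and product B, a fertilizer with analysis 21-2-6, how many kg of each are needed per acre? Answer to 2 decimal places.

186.64 kg product A, 122.36 kg product B

Per-acre balance (a = product A, b = product B):
N: 0.1·a + 0.21·b = 44.36
K₂O: 0.37·a + 0.06·b = 76.4
Solving simultaneously: a = 186.644, b = 122.3598.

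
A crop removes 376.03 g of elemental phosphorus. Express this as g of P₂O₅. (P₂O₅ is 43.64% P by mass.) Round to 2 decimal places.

861.66 g P₂O₅

P₂O₅ = 376.03 / 0.4364 = 861.664 g.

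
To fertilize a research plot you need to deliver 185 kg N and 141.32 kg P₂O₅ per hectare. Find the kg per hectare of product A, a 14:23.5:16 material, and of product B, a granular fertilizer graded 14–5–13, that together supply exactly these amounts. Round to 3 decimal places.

406.749 kg product A, 914.680 kg product B

Let a = kg of product A, b = kg of product B (per hectare).
N: 0.14·a + 0.14·b = 185
P₂O₅: 0.235·a + 0.05·b = 141.32
Eliminate b: (row1) − 0.14/0.05·(row2) → -0.518·a = -210.696, so a = 406.74903.
Then b = (141.32 − 0.235·406.74903) / 0.05 = 914.6795.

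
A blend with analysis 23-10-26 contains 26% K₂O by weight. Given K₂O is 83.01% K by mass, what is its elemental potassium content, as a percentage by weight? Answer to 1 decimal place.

21.6% K

%K = 26 × 0.8301 = 21.5826%.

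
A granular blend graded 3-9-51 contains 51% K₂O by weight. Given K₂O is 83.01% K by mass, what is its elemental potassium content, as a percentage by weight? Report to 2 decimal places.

42.34% K

%K = 51 × 0.8301 = 42.3351%.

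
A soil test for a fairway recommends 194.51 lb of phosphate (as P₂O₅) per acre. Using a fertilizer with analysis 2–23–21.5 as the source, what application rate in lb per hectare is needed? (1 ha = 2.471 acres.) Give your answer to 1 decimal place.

Product per acre = 194.51 / 23% = 845.696 lb.
Convert to per hectare: 845.696 × 2.471 = 2089.71 lb.

2089.7 lb of product per hectare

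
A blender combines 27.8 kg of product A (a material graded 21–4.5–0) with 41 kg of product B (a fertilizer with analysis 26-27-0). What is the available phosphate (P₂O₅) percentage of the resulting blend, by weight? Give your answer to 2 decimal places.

Total mass = 27.8 + 41 = 68.8 kg.
P₂O₅ mass = 4.5%×27.8 + 27%×41 = 12.321 kg.
% P₂O₅ = 12.321 / 68.8 = 17.9084%.

17.91% P₂O₅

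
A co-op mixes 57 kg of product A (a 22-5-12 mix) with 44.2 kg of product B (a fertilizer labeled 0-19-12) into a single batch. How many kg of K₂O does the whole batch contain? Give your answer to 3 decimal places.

K₂O mass = 12%×57 + 12%×44.2 = 12.144 kg.

12.144 kg K₂O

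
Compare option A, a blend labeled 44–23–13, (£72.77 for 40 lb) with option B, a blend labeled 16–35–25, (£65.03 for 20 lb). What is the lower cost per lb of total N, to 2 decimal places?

£4.13 per lb N (option A)

option A: N per bag = 40 × 44% = 17.6 lb; cost = 72.77 / 17.6 = £4.1347/lb N.
option B: N per bag = 20 × 16% = 3.2 lb; cost = 65.03 / 3.2 = £20.3219/lb N.
option A is cheaper.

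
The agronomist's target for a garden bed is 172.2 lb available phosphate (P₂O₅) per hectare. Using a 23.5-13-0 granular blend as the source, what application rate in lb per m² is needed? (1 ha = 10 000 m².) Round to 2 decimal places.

0.13 lb of product per sq m

Product per hectare = 172.2 / 13% = 1324.62 lb.
Convert to per m²: 1324.62 × 0.0001 = 0.132462 lb.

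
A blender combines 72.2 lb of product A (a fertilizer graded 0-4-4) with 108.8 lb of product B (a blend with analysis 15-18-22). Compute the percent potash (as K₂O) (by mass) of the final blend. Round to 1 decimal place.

14.8% K₂O

Total mass = 72.2 + 108.8 = 181 lb.
K₂O mass = 4%×72.2 + 22%×108.8 = 26.824 lb.
% K₂O = 26.824 / 181 = 14.8199%.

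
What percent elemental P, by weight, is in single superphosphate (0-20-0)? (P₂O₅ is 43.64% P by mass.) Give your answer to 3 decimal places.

8.728% P

%P = 20 × 0.4364 = 8.728%.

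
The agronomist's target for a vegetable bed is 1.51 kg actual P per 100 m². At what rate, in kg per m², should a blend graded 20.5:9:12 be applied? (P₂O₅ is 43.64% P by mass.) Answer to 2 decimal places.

As P₂O₅: 1.51 / 0.4364 = 3.46013 kg per 100 m².
Product per 100 m² = 3.46013 / 9% = 38.4459 kg.
Convert to per m²: 38.4459 × 0.01 = 0.384459 kg.

0.38 kg of product per sq m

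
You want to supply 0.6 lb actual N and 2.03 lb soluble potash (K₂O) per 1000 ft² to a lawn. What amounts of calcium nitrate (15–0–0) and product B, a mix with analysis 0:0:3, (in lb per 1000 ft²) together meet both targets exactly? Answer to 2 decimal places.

4.00 lb calcium nitrate, 67.67 lb product B

Per-1000 ft² balance (a = calcium nitrate, b = product B):
N: 0.15·a + 0·b = 0.6
K₂O: 0·a + 0.03·b = 2.03
Solving simultaneously: a = 4, b = 67.6667.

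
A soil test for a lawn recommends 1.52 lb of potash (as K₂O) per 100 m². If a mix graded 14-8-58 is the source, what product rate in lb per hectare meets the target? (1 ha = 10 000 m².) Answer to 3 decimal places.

Product per 100 m² = 1.52 / 58% = 2.62069 lb.
Convert to per hectare: 2.62069 × 100 = 262.06897 lb.

262.069 lb of product per hectare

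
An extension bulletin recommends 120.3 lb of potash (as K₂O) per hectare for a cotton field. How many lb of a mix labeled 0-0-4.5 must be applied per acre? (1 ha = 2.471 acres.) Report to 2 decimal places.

Product per hectare = 120.3 / 4.5% = 2673.33 lb.
Convert to per acre: 2673.33 × 0.404694 = 1081.883 lb.

1081.88 lb of product per acre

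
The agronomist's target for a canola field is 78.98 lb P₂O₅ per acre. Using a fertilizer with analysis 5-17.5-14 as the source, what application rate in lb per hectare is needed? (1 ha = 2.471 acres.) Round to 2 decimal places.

1115.20 lb of product per hectare

Product per acre = 78.98 / 17.5% = 451.314 lb.
Convert to per hectare: 451.314 × 2.471 = 1115.198 lb.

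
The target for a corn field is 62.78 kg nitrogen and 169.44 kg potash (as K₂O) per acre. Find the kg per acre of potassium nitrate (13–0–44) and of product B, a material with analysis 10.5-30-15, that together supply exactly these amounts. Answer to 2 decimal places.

313.64 kg potassium nitrate, 209.59 kg product B

With a, b = kg per acre of potassium nitrate and product B:
N: 0.13·a + 0.105·b = 62.78
K₂O: 0.44·a + 0.15·b = 169.44
Eliminate a: (row1) − 0.13/0.44·(row2) → 0.0606818·b = 12.7182, so b = 209.588.
Back-substitute: a = (62.78 − 0.105·209.588) / 0.13 = 313.6404.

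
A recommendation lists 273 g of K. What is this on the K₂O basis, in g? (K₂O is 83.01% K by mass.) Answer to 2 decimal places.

K₂O = 273 / 0.8301 = 328.876 g.

328.88 g K₂O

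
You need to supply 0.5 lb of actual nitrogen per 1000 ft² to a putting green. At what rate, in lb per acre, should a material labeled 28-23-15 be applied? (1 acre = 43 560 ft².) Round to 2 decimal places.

77.79 lb of product per acre

Product per 1000 ft² = 0.5 / 28% = 1.78571 lb.
Convert to per acre: 1.78571 × 43.56 = 77.7857 lb.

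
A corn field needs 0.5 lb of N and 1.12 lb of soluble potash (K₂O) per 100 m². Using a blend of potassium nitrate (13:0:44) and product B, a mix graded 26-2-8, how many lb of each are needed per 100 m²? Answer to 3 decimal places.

2.415 lb potassium nitrate, 0.715 lb product B

Per-100 m² balance (a = potassium nitrate, b = product B):
N: 0.13·a + 0.26·b = 0.5
K₂O: 0.44·a + 0.08·b = 1.12
Eliminate a: (row1) − 0.13/0.44·(row2) → 0.236364·b = 0.169091, so b = 0.715385.
Back-substitute: a = (0.5 − 0.26·0.715385) / 0.13 = 2.41538.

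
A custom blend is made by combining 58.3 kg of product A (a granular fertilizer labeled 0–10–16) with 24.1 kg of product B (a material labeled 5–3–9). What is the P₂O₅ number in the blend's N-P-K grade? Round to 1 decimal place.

Total mass = 58.3 + 24.1 = 82.4 kg.
P₂O₅ mass = 10%×58.3 + 3%×24.1 = 6.553 kg.
% P₂O₅ = 6.553 / 82.4 = 7.95267%.

8.0% P₂O₅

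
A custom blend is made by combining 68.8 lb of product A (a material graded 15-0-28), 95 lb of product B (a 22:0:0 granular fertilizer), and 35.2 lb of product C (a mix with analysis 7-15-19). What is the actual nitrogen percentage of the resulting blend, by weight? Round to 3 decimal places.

Total mass = 68.8 + 95 + 35.2 = 199 lb.
N mass = 15%×68.8 + 22%×95 + 7%×35.2 = 33.684 lb.
% N = 33.684 / 199 = 16.9266%.

16.927% N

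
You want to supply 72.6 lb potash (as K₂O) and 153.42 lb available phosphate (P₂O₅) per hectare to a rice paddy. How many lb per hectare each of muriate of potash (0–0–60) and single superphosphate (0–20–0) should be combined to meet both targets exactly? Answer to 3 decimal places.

121.000 lb muriate of potash, 767.100 lb single superphosphate

With a, b = lb per hectare of muriate of potash and single superphosphate:
K₂O: 0.6·a + 0·b = 72.6
P₂O₅: 0·a + 0.2·b = 153.42
Solving simultaneously: a = 121, b = 767.1.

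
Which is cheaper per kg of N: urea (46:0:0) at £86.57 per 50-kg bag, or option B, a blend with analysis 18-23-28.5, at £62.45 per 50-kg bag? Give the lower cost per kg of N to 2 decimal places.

£3.76 per kg N (urea)

urea: N per bag = 50 × 46% = 23 kg; cost = 86.57 / 23 = £3.7639/kg N.
option B: N per bag = 50 × 18% = 9 kg; cost = 62.45 / 9 = £6.9389/kg N.
urea is cheaper.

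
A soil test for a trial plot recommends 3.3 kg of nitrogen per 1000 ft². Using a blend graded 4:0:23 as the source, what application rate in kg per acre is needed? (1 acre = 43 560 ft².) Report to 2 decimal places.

3593.70 kg of product per acre

Product per 1000 ft² = 3.3 / 4% = 82.5 kg.
Convert to per acre: 82.5 × 43.56 = 3593.7 kg.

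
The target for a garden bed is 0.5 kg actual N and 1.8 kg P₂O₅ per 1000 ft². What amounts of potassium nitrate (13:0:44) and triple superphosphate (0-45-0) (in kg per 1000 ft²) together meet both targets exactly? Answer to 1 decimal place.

With a, b = kg per 1000 ft² of potassium nitrate and triple superphosphate:
N: 0.13·a + 0·b = 0.5
P₂O₅: 0·a + 0.45·b = 1.8
Solving simultaneously: a = 3.84615, b = 4.

3.8 kg potassium nitrate, 4.0 kg triple superphosphate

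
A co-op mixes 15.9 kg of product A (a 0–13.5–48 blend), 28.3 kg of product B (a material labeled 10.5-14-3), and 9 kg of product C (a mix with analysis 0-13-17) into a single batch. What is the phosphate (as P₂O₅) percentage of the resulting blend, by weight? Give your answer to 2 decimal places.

13.68% P₂O₅

Total mass = 15.9 + 28.3 + 9 = 53.2 kg.
P₂O₅ mass = 13.5%×15.9 + 14%×28.3 + 13%×9 = 7.2785 kg.
% P₂O₅ = 7.2785 / 53.2 = 13.6814%.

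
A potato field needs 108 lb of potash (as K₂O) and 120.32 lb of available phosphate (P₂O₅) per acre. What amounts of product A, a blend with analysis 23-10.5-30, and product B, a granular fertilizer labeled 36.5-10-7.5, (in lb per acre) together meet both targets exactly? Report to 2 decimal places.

With a, b = lb per acre of product A and product B:
K₂O: 0.3·a + 0.075·b = 108
P₂O₅: 0.105·a + 0.1·b = 120.32
Eliminate b: (row1) − 0.075/0.1·(row2) → 0.22125·a = 17.76, so a = 80.2712.
Then b = (120.32 − 0.105·80.2712) / 0.1 = 1118.915.

80.27 lb product A, 1118.92 lb product B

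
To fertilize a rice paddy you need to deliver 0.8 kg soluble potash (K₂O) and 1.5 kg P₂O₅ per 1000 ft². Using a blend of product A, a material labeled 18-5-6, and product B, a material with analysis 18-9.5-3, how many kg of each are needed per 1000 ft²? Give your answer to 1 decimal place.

7.4 kg product A, 11.9 kg product B

Per-1000 ft² balance (a = product A, b = product B):
K₂O: 0.06·a + 0.03·b = 0.8
P₂O₅: 0.05·a + 0.095·b = 1.5
Eliminate a: (row1) − 0.06/0.05·(row2) → -0.084·b = -1, so b = 11.9048.
Back-substitute: a = (0.8 − 0.03·11.9048) / 0.06 = 7.38095.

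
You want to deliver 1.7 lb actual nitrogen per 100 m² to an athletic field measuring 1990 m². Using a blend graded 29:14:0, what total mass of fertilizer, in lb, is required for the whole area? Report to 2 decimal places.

116.66 lb

Product per 100 m² = 1.7 / 29% = 5.86207 lb.
Total product = 5.86207 × 1990 / 100 = 116.655 lb.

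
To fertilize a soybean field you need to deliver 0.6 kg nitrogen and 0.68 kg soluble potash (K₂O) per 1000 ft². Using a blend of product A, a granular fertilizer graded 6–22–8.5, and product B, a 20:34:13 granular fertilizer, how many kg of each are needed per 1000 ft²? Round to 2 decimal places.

Let a = kg of product A, b = kg of product B (per 1000 ft²).
N: 0.06·a + 0.2·b = 0.6
K₂O: 0.085·a + 0.13·b = 0.68
Eliminate b: (row1) − 0.2/0.13·(row2) → -0.0707692·a = -0.446154, so a = 6.30435.
Then b = (0.68 − 0.085·6.30435) / 0.13 = 1.1087.

6.30 kg product A, 1.11 kg product B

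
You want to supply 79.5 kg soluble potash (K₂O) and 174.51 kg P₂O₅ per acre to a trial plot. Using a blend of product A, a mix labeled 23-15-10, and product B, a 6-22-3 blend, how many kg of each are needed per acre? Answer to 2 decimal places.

700.27 kg product A, 315.77 kg product B

Per-acre balance (a = product A, b = product B):
K₂O: 0.1·a + 0.03·b = 79.5
P₂O₅: 0.15·a + 0.22·b = 174.51
From row1: a = (79.5 − 0.03·b) / 0.1.
Into row2: 0.15·(79.5 − 0.03·b)/0.1 + 0.22·b = 174.51 → b = 315.771, a = 700.269.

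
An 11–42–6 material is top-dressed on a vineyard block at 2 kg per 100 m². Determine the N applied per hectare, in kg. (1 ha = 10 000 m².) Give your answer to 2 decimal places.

nitrogen per 100 m² = 2 × 11% = 0.22 kg.
Convert to per hectare: 0.22 × 100 = 22 kg.

22.00 kg N per hectare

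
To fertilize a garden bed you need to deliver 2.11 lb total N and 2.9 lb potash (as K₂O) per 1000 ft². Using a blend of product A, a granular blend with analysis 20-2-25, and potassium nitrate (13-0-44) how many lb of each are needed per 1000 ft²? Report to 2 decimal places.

With a, b = lb per 1000 ft² of product A and potassium nitrate:
N: 0.2·a + 0.13·b = 2.11
K₂O: 0.25·a + 0.44·b = 2.9
Eliminate a: (row1) − 0.2/0.25·(row2) → -0.222·b = -0.21, so b = 0.945946.
Back-substitute: a = (2.11 − 0.13·0.945946) / 0.2 = 9.93514.

9.94 lb product A, 0.95 lb potassium nitrate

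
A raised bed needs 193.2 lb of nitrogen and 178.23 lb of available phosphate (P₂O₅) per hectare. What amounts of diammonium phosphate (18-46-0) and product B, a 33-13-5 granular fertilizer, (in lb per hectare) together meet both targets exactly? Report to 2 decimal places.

262.46 lb diammonium phosphate, 442.29 lb product B

Let a = lb of diammonium phosphate, b = lb of product B (per hectare).
N: 0.18·a + 0.33·b = 193.2
P₂O₅: 0.46·a + 0.13·b = 178.23
Eliminate a: (row1) − 0.18/0.46·(row2) → 0.27913·b = 123.458, so b = 442.294.
Back-substitute: a = (193.2 − 0.33·442.294) / 0.18 = 262.4603.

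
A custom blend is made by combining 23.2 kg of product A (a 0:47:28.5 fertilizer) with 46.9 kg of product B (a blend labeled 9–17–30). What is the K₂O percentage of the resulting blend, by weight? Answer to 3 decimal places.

29.504% K₂O

Total mass = 23.2 + 46.9 = 70.1 kg.
K₂O mass = 28.5%×23.2 + 30%×46.9 = 20.682 kg.
% K₂O = 20.682 / 70.1 = 29.5036%.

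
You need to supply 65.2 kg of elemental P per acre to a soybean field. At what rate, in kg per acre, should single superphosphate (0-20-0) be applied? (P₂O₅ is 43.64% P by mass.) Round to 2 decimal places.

As P₂O₅: 65.2 / 0.4364 = 149.404 kg per acre.
Product per acre = 149.404 / 20% = 747.021 kg.

747.02 kg of product per acre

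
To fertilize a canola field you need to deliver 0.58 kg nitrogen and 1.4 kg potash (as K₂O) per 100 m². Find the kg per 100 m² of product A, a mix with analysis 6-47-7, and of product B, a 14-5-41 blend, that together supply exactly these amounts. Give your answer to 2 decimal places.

With a, b = kg per 100 m² of product A and product B:
N: 0.06·a + 0.14·b = 0.58
K₂O: 0.07·a + 0.41·b = 1.4
Eliminate a: (row1) − 0.06/0.07·(row2) → -0.211429·b = -0.62, so b = 2.93243.
Back-substitute: a = (0.58 − 0.14·2.93243) / 0.06 = 2.82432.

2.82 kg product A, 2.93 kg product B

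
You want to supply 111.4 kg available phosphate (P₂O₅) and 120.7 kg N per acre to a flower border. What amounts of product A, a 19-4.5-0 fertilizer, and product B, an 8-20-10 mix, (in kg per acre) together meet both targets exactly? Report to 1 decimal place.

442.7 kg product A, 457.4 kg product B

With a, b = kg per acre of product A and product B:
P₂O₅: 0.045·a + 0.2·b = 111.4
N: 0.19·a + 0.08·b = 120.7
Solving simultaneously: a = 442.674, b = 457.398.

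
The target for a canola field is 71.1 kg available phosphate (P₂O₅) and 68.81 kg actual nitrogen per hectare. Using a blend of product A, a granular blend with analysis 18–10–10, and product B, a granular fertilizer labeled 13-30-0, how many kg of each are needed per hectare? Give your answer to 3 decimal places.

278.049 kg product A, 144.317 kg product B

Per-hectare balance (a = product A, b = product B):
P₂O₅: 0.1·a + 0.3·b = 71.1
N: 0.18·a + 0.13·b = 68.81
Eliminate b: (row1) − 0.3/0.13·(row2) → -0.315385·a = -87.6923, so a = 278.0488.
Then b = (68.81 − 0.18·278.0488) / 0.13 = 144.3171.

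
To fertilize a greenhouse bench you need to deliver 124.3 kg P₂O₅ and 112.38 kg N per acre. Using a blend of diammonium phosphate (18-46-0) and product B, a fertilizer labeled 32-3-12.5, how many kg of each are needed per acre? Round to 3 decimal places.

256.732 kg diammonium phosphate, 206.776 kg product B

Let a = kg of diammonium phosphate, b = kg of product B (per acre).
P₂O₅: 0.46·a + 0.03·b = 124.3
N: 0.18·a + 0.32·b = 112.38
Solving simultaneously: a = 256.73202, b = 206.7757.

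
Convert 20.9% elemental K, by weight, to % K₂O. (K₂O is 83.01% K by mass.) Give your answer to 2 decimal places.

25.18% K₂O

%K₂O = 20.9 / 0.8301 = 25.1777%.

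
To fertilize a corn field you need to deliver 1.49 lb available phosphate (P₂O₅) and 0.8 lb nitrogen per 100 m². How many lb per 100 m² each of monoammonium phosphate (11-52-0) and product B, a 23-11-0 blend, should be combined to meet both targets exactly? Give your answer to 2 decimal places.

2.37 lb monoammonium phosphate, 2.35 lb product B

With a, b = lb per 100 m² of monoammonium phosphate and product B:
P₂O₅: 0.52·a + 0.11·b = 1.49
N: 0.11·a + 0.23·b = 0.8
Solving simultaneously: a = 2.3693, b = 2.34512.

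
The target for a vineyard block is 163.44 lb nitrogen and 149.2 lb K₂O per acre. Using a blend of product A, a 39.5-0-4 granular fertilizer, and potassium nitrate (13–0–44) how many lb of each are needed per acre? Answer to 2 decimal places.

Let a = lb of product A, b = lb of potassium nitrate (per acre).
N: 0.395·a + 0.13·b = 163.44
K₂O: 0.04·a + 0.44·b = 149.2
Eliminate b: (row1) − 0.13/0.44·(row2) → 0.383182·a = 119.358, so a = 311.492.
Then b = (149.2 − 0.04·311.492) / 0.44 = 310.773.

311.49 lb product A, 310.77 lb potassium nitrate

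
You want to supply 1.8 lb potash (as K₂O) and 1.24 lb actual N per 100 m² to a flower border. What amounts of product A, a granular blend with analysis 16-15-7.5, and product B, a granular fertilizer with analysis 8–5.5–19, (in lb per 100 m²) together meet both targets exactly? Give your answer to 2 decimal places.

Per-100 m² balance (a = product A, b = product B):
K₂O: 0.075·a + 0.19·b = 1.8
N: 0.16·a + 0.08·b = 1.24
From row1: a = (1.8 − 0.19·b) / 0.075.
Into row2: 0.16·(1.8 − 0.19·b)/0.075 + 0.08·b = 1.24 → b = 7.9918, a = 3.7541.

3.75 lb product A, 7.99 lb product B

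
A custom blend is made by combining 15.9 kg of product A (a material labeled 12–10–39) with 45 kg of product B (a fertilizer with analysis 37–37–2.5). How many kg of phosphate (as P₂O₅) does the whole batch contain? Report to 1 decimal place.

18.2 kg P₂O₅

P₂O₅ mass = 10%×15.9 + 37%×45 = 18.24 kg.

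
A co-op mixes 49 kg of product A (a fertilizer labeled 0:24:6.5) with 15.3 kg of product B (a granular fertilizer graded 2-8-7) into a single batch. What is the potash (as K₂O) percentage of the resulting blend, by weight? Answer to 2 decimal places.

Total mass = 49 + 15.3 = 64.3 kg.
K₂O mass = 6.5%×49 + 7%×15.3 = 4.256 kg.
% K₂O = 4.256 / 64.3 = 6.61897%.

6.62% K₂O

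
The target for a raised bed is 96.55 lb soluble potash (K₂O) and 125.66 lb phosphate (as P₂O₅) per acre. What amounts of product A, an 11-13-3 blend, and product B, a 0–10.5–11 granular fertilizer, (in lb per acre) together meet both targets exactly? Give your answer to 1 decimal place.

Per-acre balance (a = product A, b = product B):
K₂O: 0.03·a + 0.11·b = 96.55
P₂O₅: 0.13·a + 0.105·b = 125.66
From row1: a = (96.55 − 0.11·b) / 0.03.
Into row2: 0.13·(96.55 − 0.11·b)/0.03 + 0.105·b = 125.66 → b = 787.596, a = 330.48.

330.5 lb product A, 787.6 lb product B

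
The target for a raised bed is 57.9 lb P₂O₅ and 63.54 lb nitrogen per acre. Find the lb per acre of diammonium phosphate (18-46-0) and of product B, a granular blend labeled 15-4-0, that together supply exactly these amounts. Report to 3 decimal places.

99.408 lb diammonium phosphate, 304.311 lb product B

Per-acre balance (a = diammonium phosphate, b = product B):
P₂O₅: 0.46·a + 0.04·b = 57.9
N: 0.18·a + 0.15·b = 63.54
Eliminate a: (row1) − 0.46/0.18·(row2) → -0.343333·b = -104.48, so b = 304.3107.
Back-substitute: a = (57.9 − 0.04·304.3107) / 0.46 = 99.4078.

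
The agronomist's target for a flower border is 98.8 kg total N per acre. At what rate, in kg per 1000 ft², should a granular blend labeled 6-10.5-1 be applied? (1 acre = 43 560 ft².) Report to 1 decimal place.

Product per acre = 98.8 / 6% = 1646.67 kg.
Convert to per 1000 ft²: 1646.67 × 0.0229568 = 37.8023 kg.

37.8 kg of product per thousand sq ft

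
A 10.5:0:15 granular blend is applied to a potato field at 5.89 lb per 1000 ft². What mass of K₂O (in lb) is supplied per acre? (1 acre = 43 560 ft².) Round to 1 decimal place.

38.5 lb K₂O per acre

K₂O per 1000 ft² = 5.89 × 15% = 0.8835 lb.
Convert to per acre: 0.8835 × 43.56 = 38.4853 lb.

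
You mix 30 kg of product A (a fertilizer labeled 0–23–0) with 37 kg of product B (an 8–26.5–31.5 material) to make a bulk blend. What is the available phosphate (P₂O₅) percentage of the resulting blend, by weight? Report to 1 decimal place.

Total mass = 30 + 37 = 67 kg.
P₂O₅ mass = 23%×30 + 26.5%×37 = 16.705 kg.
% P₂O₅ = 16.705 / 67 = 24.9328%.

24.9% P₂O₅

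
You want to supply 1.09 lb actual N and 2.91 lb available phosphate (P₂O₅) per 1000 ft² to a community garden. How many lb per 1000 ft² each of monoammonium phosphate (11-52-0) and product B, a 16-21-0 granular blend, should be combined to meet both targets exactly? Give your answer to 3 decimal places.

3.938 lb monoammonium phosphate, 4.105 lb product B

With a, b = lb per 1000 ft² of monoammonium phosphate and product B:
N: 0.11·a + 0.16·b = 1.09
P₂O₅: 0.52·a + 0.21·b = 2.91
Eliminate b: (row1) − 0.16/0.21·(row2) → -0.28619·a = -1.12714, so a = 3.93844.
Then b = (2.91 − 0.52·3.93844) / 0.21 = 4.10483.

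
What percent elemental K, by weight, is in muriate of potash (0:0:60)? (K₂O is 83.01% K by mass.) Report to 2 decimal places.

%K = 60 × 0.8301 = 49.806%.

49.81% K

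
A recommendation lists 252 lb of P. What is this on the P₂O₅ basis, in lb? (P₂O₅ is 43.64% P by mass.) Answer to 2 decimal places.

P₂O₅ = 252 / 0.4364 = 577.452 lb.

577.45 lb P₂O₅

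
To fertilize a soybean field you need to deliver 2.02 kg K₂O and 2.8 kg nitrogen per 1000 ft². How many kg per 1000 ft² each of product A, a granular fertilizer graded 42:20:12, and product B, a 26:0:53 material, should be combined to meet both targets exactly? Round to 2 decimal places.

5.01 kg product A, 2.68 kg product B

Per-1000 ft² balance (a = product A, b = product B):
K₂O: 0.12·a + 0.53·b = 2.02
N: 0.42·a + 0.26·b = 2.8
Eliminate b: (row1) − 0.53/0.26·(row2) → -0.736154·a = -3.68769, so a = 5.0094.
Then b = (2.8 − 0.42·5.0094) / 0.26 = 2.67712.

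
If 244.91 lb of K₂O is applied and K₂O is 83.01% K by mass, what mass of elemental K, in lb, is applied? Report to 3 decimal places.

203.300 lb K

K = 244.91 × 0.8301 = 203.2998 lb.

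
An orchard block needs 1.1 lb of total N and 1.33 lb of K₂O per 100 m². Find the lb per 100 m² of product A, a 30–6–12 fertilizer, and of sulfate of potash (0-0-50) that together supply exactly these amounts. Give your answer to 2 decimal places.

Let a = lb of product A, b = lb of sulfate of potash (per 100 m²).
N: 0.3·a + 0·b = 1.1
K₂O: 0.12·a + 0.5·b = 1.33
Solving simultaneously: a = 3.66667, b = 1.78.

3.67 lb product A, 1.78 lb sulfate of potash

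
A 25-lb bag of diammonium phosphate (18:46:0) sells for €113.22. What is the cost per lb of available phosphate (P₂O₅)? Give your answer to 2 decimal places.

P₂O₅ in bag = 25 × 46% = 11.5 lb.
Cost per lb P₂O₅ = €113.22 / 11.5 = €9.8452.

€9.85 per lb P₂O₅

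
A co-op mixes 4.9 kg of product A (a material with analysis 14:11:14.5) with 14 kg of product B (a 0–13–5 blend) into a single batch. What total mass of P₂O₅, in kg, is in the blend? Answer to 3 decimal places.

P₂O₅ mass = 11%×4.9 + 13%×14 = 2.359 kg.

2.359 kg P₂O₅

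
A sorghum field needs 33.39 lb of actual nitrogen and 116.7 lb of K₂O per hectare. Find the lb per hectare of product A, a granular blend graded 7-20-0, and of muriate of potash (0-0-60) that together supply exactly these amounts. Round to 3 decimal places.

477.000 lb product A, 194.500 lb muriate of potash

With a, b = lb per hectare of product A and muriate of potash:
N: 0.07·a + 0·b = 33.39
K₂O: 0·a + 0.6·b = 116.7
Solving simultaneously: a = 477, b = 194.5.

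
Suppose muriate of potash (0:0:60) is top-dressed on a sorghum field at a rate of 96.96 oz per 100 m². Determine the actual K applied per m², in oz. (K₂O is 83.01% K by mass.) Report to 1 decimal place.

K₂O per 100 m² = 96.96 × 60% = 58.176 oz.
Elemental K = 58.176 × 0.8301 = 48.2919 oz per 100 m².
Convert to per m²: 48.2919 × 0.01 = 0.482919 oz.

0.5 oz K per sq m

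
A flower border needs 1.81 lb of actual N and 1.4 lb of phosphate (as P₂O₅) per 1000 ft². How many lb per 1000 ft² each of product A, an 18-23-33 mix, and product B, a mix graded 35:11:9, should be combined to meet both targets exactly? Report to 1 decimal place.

4.8 lb product A, 2.7 lb product B

Let a = lb of product A, b = lb of product B (per 1000 ft²).
N: 0.18·a + 0.35·b = 1.81
P₂O₅: 0.23·a + 0.11·b = 1.4
Eliminate a: (row1) − 0.18/0.23·(row2) → 0.263913·b = 0.714348, so b = 2.70675.
Back-substitute: a = (1.81 − 0.35·2.70675) / 0.18 = 4.79242.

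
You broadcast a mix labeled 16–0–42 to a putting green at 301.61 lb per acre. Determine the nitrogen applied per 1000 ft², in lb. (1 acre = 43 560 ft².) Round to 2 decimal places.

1.11 lb N per thousand sq ft

nitrogen per acre = 301.61 × 16% = 48.2576 lb.
Convert to per 1000 ft²: 48.2576 × 0.0229568 = 1.10784 lb.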